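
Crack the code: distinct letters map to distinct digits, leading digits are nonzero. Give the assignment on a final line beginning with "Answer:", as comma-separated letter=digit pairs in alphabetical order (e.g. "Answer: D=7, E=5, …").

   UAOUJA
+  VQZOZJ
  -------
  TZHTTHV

Step 1. [col 1: A + J ≡ V (mod 10)] J=4 is one option consistent with column 1 (A + J ≡ V (mod 10), carry-in 0) — take it, so J=4.
Step 2. [col 1: A + J ≡ V (mod 10)] several values work for A in column 1 (A + J ≡ V (mod 10), carry-in 0); try A=5. So A=5.
Step 3. [col 1: A + J ≡ V (mod 10)] in column 1 we have A+J≡V with carry-in 0; given A=5, J=4 and digits 4,5 already taken and all letters distinct, that pins V to 9 ⇒ V=9.
Step 4. [col 2: J + Z ≡ H (mod 10)] no forcing yet in column 2 (carry-in 0); H=6 is free and consistent — try it. So H=6.
Step 5. [col 2: J + Z ≡ H (mod 10)] in column 2 we have J+Z≡H with carry-in 0; given J=4, H=6 and digits 4,5,6,9 already taken and all letters distinct, that pins Z to 2 ⇒ Z=2.
Step 6. [col 3: U + O ≡ T (mod 10)] U=3 is one option consistent with column 3 (U + O ≡ T (mod 10), carry-in 0) — take it. So U=3.
Step 7. [col 3: U + O ≡ T (mod 10)] several values work for O in column 3 (U + O ≡ T (mod 10), carry-in 0); try O=8, so O=8.
Step 8. [col 3: U + O ≡ T (mod 10)] in column 3 we have U+O≡T with carry-in 0; given U=3, O=8 and digits 2,3,4,5,6,8,9 already taken and all letters distinct, that pins T to 1 ⇒ T=1.
Step 9. [col 5: A + Q ≡ H (mod 10)] from column 5 (A=5, H=6, carry-in 1, digits 1,2,3,4,5,6,8,9 already taken and all letters distinct): Q must equal 0, so Q=0.

Answer: A=5, H=6, J=4, O=8, Q=0, T=1, U=3, V=9, Z=2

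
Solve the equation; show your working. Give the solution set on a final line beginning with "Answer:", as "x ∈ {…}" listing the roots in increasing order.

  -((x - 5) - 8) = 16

Step 1. [-((x - 5) - 8) = 16] flip signs both sides. So neg: (x - 5) - 8 = -16.
Step 2. [(x - 5) - 8 = -16] add 8: x sits inside (… - 8) ⇒ sub: x - 5 = -8.
Step 3. [x - 5 = -8] the outer -5 inverts by adding 5. So sub: x = -3.

Answer: x ∈ {-3}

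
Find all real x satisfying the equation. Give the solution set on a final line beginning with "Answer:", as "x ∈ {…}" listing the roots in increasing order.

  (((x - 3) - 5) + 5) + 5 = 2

Step 1. [(((x - 3) - 5) + 5) + 5 = 2] peel the +5: subtract 5 from each side, so sub: ((x - 3) - 5) + 5 = -3.
Step 2. [((x - 3) - 5) + 5 = -3] 5 comes off first (subtract 5), so sub: (x - 3) - 5 = -8.
Step 3. [(x - 3) - 5 = -8] peel the -5: add 5 from each side, so sub: x - 3 = -3.
Step 4. [x - 3 = -3] peel the -3: add 3 from each side ⇒ sub: x = 0.

Answer: x ∈ {0}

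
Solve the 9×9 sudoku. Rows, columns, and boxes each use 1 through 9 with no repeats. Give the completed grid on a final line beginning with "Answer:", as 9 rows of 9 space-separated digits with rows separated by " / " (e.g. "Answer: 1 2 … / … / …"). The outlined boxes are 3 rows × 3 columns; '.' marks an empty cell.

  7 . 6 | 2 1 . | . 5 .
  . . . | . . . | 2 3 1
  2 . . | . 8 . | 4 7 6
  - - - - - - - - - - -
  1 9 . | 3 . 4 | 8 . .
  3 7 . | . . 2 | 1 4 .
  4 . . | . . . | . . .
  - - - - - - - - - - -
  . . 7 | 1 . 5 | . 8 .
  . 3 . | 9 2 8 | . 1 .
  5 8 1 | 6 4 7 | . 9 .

Step 1. [r6c2∈{2,5,6}] across box 4, 6 lands solely at r6c2, so r6c2=6.
Step 2. [r3c4∈{5}] only 5 remains possible at r3c4, so r3c4=5.
Step 3. [r6c8∈{2}] r6c8 is down to just 2. So r6c8=2.
Step 4. [r9c7∈{3}] r9c7 has the single candidate 3 ⇒ r9c7=3.
Step 5. [r5c5∈{5,6,9}] across row 5, 6 lands solely at r5c5 ⇒ r5c5=6.
Step 6. [r5c9∈{5,9}] row 5 places 9 nowhere but r5c9, so r5c9=9.
Step 7. [r5c3∈{5,8}] r5c3 is the only open cell in row 5 admitting 5 ⇒ r5c3=5.
Step 8. [r8c3∈{4}] nothing but 4 survives at r8c3 ⇒ r8c3=4.
Step 9. [r8c1∈{6}] r8c1's peers cover all but 6, so r8c1=6.
Step 10. [r1c6∈{3,9}] across row 1, 3 lands solely at r1c6, so r1c6=3.
Step 11. [r3c6∈{9}] nothing but 9 survives at r3c6 ⇒ r3c6=9.
Step 12. [r2c5∈{7}] r2c5 has the single candidate 7, so r2c5=7.
Step 13. [r4c9∈{5,7}] 7 has one home in row 4: r4c9. So r4c9=7.
Step 14. [r6c7∈{5}] r6c7 is down to just 5 ⇒ r6c7=5.
Step 15. [r2c3∈{8,9}] 9 has one home in col 3: r2c3 ⇒ r2c3=9.
Step 16. [r7c9∈{2,4}] across row 7, 4 lands solely at r7c9. So r7c9=4.
Step 17. [r2c4∈{4}] r2c4 has the single candidate 4 ⇒ r2c4=4.
Step 18. [r5c4∈{8}] nothing but 8 survives at r5c4, so r5c4=8.
Step 19. [r4c5∈{5}] nothing but 5 survives at r4c5, so r4c5=5.
Step 20. [r3c3∈{3}] r3c3 is down to just 3. So r3c3=3.
Step 21. [r6c3∈{8}] nothing but 8 survives at r6c3 ⇒ r6c3=8.
Step 22. [r9c9∈{2}] r9c9 is down to just 2 ⇒ r9c9=2.
Step 23. [r8c9∈{5}] r8c9 is down to just 5 ⇒ r8c9=5.
Step 24. [r2c2∈{5}] r2c2's peers cover all but 5, so r2c2=5.
Step 25. [r6c6∈{1}] nothing but 1 survives at r6c6, so r6c6=1.
Step 26. [r7c7∈{6}] r7c7 is down to just 6, so r7c7=6.
Step 27. [r1c9∈{8}] r1c9 is down to just 8. So r1c9=8.
Step 28. [r1c7∈{9}] r1c7 is down to just 9 ⇒ r1c7=9.
Step 29. [r6c5∈{9}] r6c5 is down to just 9 ⇒ r6c5=9.
Step 30. [r4c8∈{6}] r4c8 has the single candidate 6 ⇒ r4c8=6.
Step 31. [r6c4∈{7}] only 7 remains possible at r6c4. So r6c4=7.
Step 32. [r7c2∈{2}] nothing but 2 survives at r7c2. So r7c2=2.
Step 33. [r7c1∈{9}] only 9 remains possible at r7c1 ⇒ r7c1=9.
Step 34. [r3c2∈{1}] nothing but 1 survives at r3c2 ⇒ r3c2=1.
Step 35. [r1c2∈{4}] r1c2's peers cover all but 4 ⇒ r1c2=4.
Step 36. [r4c3∈{2}] only 2 remains possible at r4c3, so r4c3=2.
Step 37. [r7c5∈{3}] r7c5 has the single candidate 3 ⇒ r7c5=3.
Step 38. [r6c9∈{3}] r6c9 is down to just 3 ⇒ r6c9=3.
Step 39. [r2c6∈{6}] r2c6's peers cover all but 6. So r2c6=6.
Step 40. [r2c1∈{8}] nothing but 8 survives at r2c1. So r2c1=8.
Step 41. [r8c7∈{7}] nothing but 7 survives at r8c7. So r8c7=7.

Answer: 7 4 6 2 1 3 9 5 8 / 8 5 9 4 7 6 2 3 1 / 2 1 3 5 8 9 4 7 6 / 1 9 2 3 5 4 8 6 7 / 3 7 5 8 6 2 1 4 9 / 4 6 8 7 9 1 5 2 3 / 9 2 7 1 3 5 6 8 4 / 6 3 4 9 2 8 7 1 5 / 5 8 1 6 4 7 3 9 2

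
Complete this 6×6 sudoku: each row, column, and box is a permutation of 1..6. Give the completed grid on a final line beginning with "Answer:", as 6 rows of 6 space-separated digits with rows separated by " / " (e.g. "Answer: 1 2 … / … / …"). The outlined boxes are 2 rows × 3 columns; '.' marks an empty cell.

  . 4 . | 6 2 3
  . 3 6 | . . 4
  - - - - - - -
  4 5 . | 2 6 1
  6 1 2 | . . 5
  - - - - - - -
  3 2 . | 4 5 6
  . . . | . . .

Step 1. [r5c3∈{1}] r5c3 has the single candidate 1, so r5c3=1.
Step 2. [r6c1∈{5}] r6c1's peers cover all but 5, so r6c1=5.
Step 3. [r2c5∈{1}] r2c5 is down to just 1 ⇒ r2c5=1.
Step 4. [r6c5∈{3}] r6c5 is down to just 3, so r6c5=3.
Step 5. [r3c3∈{3}] only 3 remains possible at r3c3 ⇒ r3c3=3.
Step 6. [r6c2∈{6}] r6c2's peers cover all but 6 ⇒ r6c2=6.
Step 7. [r6c4∈{1}] nothing but 1 survives at r6c4. So r6c4=1.
Step 8. [r4c4∈{3}] r4c4 is down to just 3. So r4c4=3.
Step 9. [r4c5∈{4}] r4c5 is down to just 4. So r4c5=4.
Step 10. [r6c6∈{2}] r6c6 is down to just 2 ⇒ r6c6=2.
Step 11. [r2c1∈{2}] r2c1's peers cover all but 2, so r2c1=2.
Step 12. [r1c3∈{5}] r1c3 has the single candidate 5. So r1c3=5.
Step 13. [r6c3∈{4}] nothing but 4 survives at r6c3, so r6c3=4.
Step 14. [r2c4∈{5}] r2c4 is down to just 5 ⇒ r2c4=5.
Step 15. [r1c1∈{1}] r1c1's peers cover all but 1. So r1c1=1.

Answer: 1 4 5 6 2 3 / 2 3 6 5 1 4 / 4 5 3 2 6 1 / 6 1 2 3 4 5 / 3 2 1 4 5 6 / 5 6 4 1 3 2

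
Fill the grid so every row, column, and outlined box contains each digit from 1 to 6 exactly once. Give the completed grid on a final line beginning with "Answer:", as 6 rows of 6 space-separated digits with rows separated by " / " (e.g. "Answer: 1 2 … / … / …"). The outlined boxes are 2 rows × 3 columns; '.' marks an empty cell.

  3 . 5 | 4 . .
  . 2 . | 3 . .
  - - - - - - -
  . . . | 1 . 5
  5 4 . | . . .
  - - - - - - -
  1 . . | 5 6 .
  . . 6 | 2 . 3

Step 1. [r3c1∈{2,6}] col 1 places 2 nowhere but r3c1, so r3c1=2.
Step 2. [r1c2∈{1,6}] in col 2, 1 fits only at r1c2. So r1c2=1.
Step 3. [r3c3∈{3}] r3c3's peers cover all but 3, so r3c3=3.
Step 4. [r6c1∈{4}] r6c1 is down to just 4 ⇒ r6c1=4.
Step 5. [r1c6∈{2,6}] 6 has one home in row 1: r1c6. So r1c6=6.
Step 6. [r2c5∈{1,5}] 5 has one home in row 2: r2c5, so r2c5=5.
Step 7. [r4c6∈{2}] only 2 remains possible at r4c6. So r4c6=2.
Step 8. [r2c3∈{4}] only 4 remains possible at r2c3. So r2c3=4.
Step 9. [r5c6∈{4}] r5c6 has the single candidate 4. So r5c6=4.
Step 10. [r2c6∈{1}] nothing but 1 survives at r2c6. So r2c6=1.
Step 11. [r6c2∈{5}] r6c2 has the single candidate 5. So r6c2=5.
Step 12. [r1c5∈{2}] r1c5 is down to just 2, so r1c5=2.
Step 13. [r4c3∈{1}] r4c3's peers cover all but 1. So r4c3=1.
Step 14. [r4c4∈{6}] nothing but 6 survives at r4c4 ⇒ r4c4=6.
Step 15. [r3c2∈{6}] r3c2's peers cover all but 6 ⇒ r3c2=6.
Step 16. [r5c3∈{2}] r5c3's peers cover all but 2. So r5c3=2.
Step 17. [r4c5∈{3}] nothing but 3 survives at r4c5 ⇒ r4c5=3.
Step 18. [r5c2∈{3}] r5c2's peers cover all but 3, so r5c2=3.
Step 19. [r2c1∈{6}] r2c1 is down to just 6 ⇒ r2c1=6.
Step 20. [r6c5∈{1}] only 1 remains possible at r6c5. So r6c5=1.
Step 21. [r3c5∈{4}] only 4 remains possible at r3c5. So r3c5=4.

Answer: 3 1 5 4 2 6 / 6 2 4 3 5 1 / 2 6 3 1 4 5 / 5 4 1 6 3 2 / 1 3 2 5 6 4 / 4 5 6 2 1 3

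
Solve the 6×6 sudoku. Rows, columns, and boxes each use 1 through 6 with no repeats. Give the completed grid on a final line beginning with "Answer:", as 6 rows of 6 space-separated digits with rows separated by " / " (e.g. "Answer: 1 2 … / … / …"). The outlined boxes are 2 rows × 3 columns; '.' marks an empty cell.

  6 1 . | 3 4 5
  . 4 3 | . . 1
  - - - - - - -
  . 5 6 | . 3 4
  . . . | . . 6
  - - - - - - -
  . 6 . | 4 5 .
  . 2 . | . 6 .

Step 1. [r4c5∈{1,2}] col 5 places 1 nowhere but r4c5 ⇒ r4c5=1.
Step 2. [r3c1∈{1,2}] r3c1 is the only open cell in row 3 admitting 1. So r3c1=1.
Step 3. [r6c3∈{1,4,5}] across col 3, 5 lands solely at r6c3, so r6c3=5.
Step 4. [r5c1∈{3}] r5c1 has the single candidate 3 ⇒ r5c1=3.
Step 5. [r2c5∈{2}] r2c5's peers cover all but 2 ⇒ r2c5=2.
Step 6. [r4c1∈{2,4}] col 1 places 2 nowhere but r4c1 ⇒ r4c1=2.
Step 7. [r4c2∈{3}] only 3 remains possible at r4c2, so r4c2=3.
Step 8. [r1c3∈{2}] only 2 remains possible at r1c3 ⇒ r1c3=2.
Step 9. [r3c4∈{2}] nothing but 2 survives at r3c4 ⇒ r3c4=2.
Step 10. [r5c3∈{1}] r5c3's peers cover all but 1. So r5c3=1.
Step 11. [r5c6∈{2}] r5c6's peers cover all but 2, so r5c6=2.
Step 12. [r6c1∈{4}] only 4 remains possible at r6c1 ⇒ r6c1=4.
Step 13. [r4c4∈{5}] nothing but 5 survives at r4c4, so r4c4=5.
Step 14. [r2c4∈{6}] only 6 remains possible at r2c4 ⇒ r2c4=6.
Step 15. [r6c6∈{3}] nothing but 3 survives at r6c6, so r6c6=3.
Step 16. [r6c4∈{1}] r6c4 has the single candidate 1 ⇒ r6c4=1.
Step 17. [r2c1∈{5}] r2c1 is down to just 5. So r2c1=5.
Step 18. [r4c3∈{4}] nothing but 4 survives at r4c3 ⇒ r4c3=4.

Answer: 6 1 2 3 4 5 / 5 4 3 6 2 1 / 1 5 6 2 3 4 / 2 3 4 5 1 6 / 3 6 1 4 5 2 / 4 2 5 1 6 3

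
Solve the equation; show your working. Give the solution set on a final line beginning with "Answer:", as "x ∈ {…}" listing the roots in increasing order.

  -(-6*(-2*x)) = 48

Step 1. [-(-6*(-2*x)) = 48] flip signs both sides. So neg: -6*(-2*x) = -48.
Step 2. [-6*(-2*x) = -48] divide by the outer -6, so div: -2*x = 8.
Step 3. [-2*x = 8] -2 out front; divide by -2 ⇒ div: x = -4.

Answer: x ∈ {-4}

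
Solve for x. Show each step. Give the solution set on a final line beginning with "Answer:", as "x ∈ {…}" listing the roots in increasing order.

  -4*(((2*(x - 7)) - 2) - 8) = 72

Step 1. [-4*(((2*(x - 7)) - 2) - 8) = 72] leading coefficient -4: divide by -4, so div: ((2*(x - 7)) - 2) - 8 = -18.
Step 2. [((2*(x - 7)) - 2) - 8 = -18] peel the -8: add 8 from each side, so sub: (2*(x - 7)) - 2 = -10.
Step 3. [(2*(x - 7)) - 2 = -10] -2 is outermost — add 2 both sides, so sub: 2*(x - 7) = -8.
Step 4. [2*(x - 7) = -8] LHS = 2·(…); ÷2 both sides. So div: x - 7 = -4.
Step 5. [x - 7 = -4] -7 is outermost — add 7 both sides, so sub: x = 3.

Answer: x ∈ {3}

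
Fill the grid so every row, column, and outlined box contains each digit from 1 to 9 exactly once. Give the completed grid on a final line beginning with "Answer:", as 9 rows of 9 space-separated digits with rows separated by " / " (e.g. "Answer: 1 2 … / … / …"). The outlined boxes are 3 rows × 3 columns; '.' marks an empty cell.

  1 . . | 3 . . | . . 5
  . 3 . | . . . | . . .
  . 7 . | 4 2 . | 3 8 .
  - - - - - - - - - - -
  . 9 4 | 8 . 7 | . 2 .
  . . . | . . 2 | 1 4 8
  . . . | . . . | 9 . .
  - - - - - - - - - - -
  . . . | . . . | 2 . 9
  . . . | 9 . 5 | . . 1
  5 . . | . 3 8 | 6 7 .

Step 1. [r3c9∈{6}] r3c9 has the single candidate 6 ⇒ r3c9=6.
Step 2. [r6c8∈{3,5,6}] 6 has one home in col 8: r6c8 ⇒ r6c8=6.
Step 3. [r4c5∈{1,5,6}] r4c5 is the only open cell in row 4 admitting 1 ⇒ r4c5=1.
Step 4. [r4c1∈{3,6}] in row 4, 6 fits only at r4c1, so r4c1=6.
Step 5. [r6c4∈{5}] r6c4's peers cover all but 5. So r6c4=5.
Step 6. [r9c3∈{1,2,9}] in row 9, 9 fits only at r9c3 ⇒ r9c3=9.
Step 7. [r2c5∈{5,6,7,8,9}] col 5 places 5 nowhere but r2c5. So r2c5=5.
Step 8. [r1c5∈{6,7,8,9}] in col 5, 8 fits only at r1c5 ⇒ r1c5=8.
Step 9. [r2c4∈{1,6,7}] across box 2, 7 lands solely at r2c4, so r2c4=7.
Step 10. [r2c7∈{4}] nothing but 4 survives at r2c7. So r2c7=4.
Step 11. [r1c2∈{2,4,6}] row 1 places 4 nowhere but r1c2. So r1c2=4.
Step 12. [r1c3∈{2,6}] in row 1, 2 fits only at r1c3 ⇒ r1c3=2.
Step 13. [r2c3∈{6,8}] box 1 places 6 nowhere but r2c3. So r2c3=6.
Step 14. [r6c6∈{3,4}] across col 6, 3 lands solely at r6c6. So r6c6=3.
Step 15. [r7c6∈{1,4,6}] r7c6 is the only open cell in col 6 admitting 4, so r7c6=4.
Step 16. [r2c1∈{8,9}] 8 has one home in row 2: r2c1. So r2c1=8.
Step 17. [r8c1∈{2,3,4,7}] in row 8, 4 fits only at r8c1 ⇒ r8c1=4.
Step 18. [r8c2∈{2,6,8}] across row 8, 2 lands solely at r8c2 ⇒ r8c2=2.
Step 19. [r7c2∈{1,6,8}] in col 2, 6 fits only at r7c2 ⇒ r7c2=6.
Step 20. [r7c3∈{1,3,7,8}] 8 has one home in row 7: r7c3 ⇒ r7c3=8.
Step 21. [r2c8∈{1,9}] 1 has one home in col 8: r2c8 ⇒ r2c8=1.
Step 22. [r8c5∈{6,7}] r8c5 is the only open cell in row 8 admitting 6, so r8c5=6.
Step 23. [r8c3∈{3,7}] across row 8, 7 lands solely at r8c3 ⇒ r8c3=7.
Step 24. [r5c1∈{3,7}] r5c1 is the only open cell in row 5 admitting 7 ⇒ r5c1=7.
Step 25. [r2c6∈{9}] r2c6 has the single candidate 9, so r2c6=9.
Step 26. [r9c2∈{1}] only 1 remains possible at r9c2, so r9c2=1.
Step 27. [r8c8∈{3}] r8c8 has the single candidate 3, so r8c8=3.
Step 28. [r5c3∈{3,5}] r5c3 is the only open cell in row 5 admitting 3. So r5c3=3.
Step 29. [r3c1∈{9}] r3c1's peers cover all but 9, so r3c1=9.
Step 30. [r1c7∈{7}] r1c7 is down to just 7, so r1c7=7.
Step 31. [r7c1∈{3}] r7c1 has the single candidate 3, so r7c1=3.
Step 32. [r6c1∈{2}] r6c1 is down to just 2. So r6c1=2.
Step 33. [r6c9∈{7}] r6c9's peers cover all but 7, so r6c9=7.
Step 34. [r5c5∈{9}] r5c5 has the single candidate 9. So r5c5=9.
Step 35. [r3c3∈{5}] nothing but 5 survives at r3c3 ⇒ r3c3=5.
Step 36. [r1c6∈{6}] r1c6 has the single candidate 6, so r1c6=6.
Step 37. [r7c5∈{7}] r7c5's peers cover all but 7 ⇒ r7c5=7.
Step 38. [r9c4∈{2}] nothing but 2 survives at r9c4. So r9c4=2.
Step 39. [r5c2∈{5}] r5c2's peers cover all but 5. So r5c2=5.
Step 40. [r4c7∈{5}] r4c7 has the single candidate 5 ⇒ r4c7=5.
Step 41. [r2c9∈{2}] nothing but 2 survives at r2c9. So r2c9=2.
Step 42. [r4c9∈{3}] nothing but 3 survives at r4c9. So r4c9=3.
Step 43. [r6c3∈{1}] r6c3 is down to just 1 ⇒ r6c3=1.
Step 44. [r1c8∈{9}] only 9 remains possible at r1c8 ⇒ r1c8=9.
Step 45. [r7c4∈{1}] nothing but 1 survives at r7c4. So r7c4=1.
Step 46. [r7c8∈{5}] only 5 remains possible at r7c8 ⇒ r7c8=5.
Step 47. [r8c7∈{8}] nothing but 8 survives at r8c7. So r8c7=8.
Step 48. [r9c9∈{4}] r9c9 has the single candidate 4. So r9c9=4.
Step 49. [r3c6∈{1}] only 1 remains possible at r3c6 ⇒ r3c6=1.
Step 50. [r5c4∈{6}] nothing but 6 survives at r5c4. So r5c4=6.
Step 51. [r6c2∈{8}] nothing but 8 survives at r6c2, so r6c2=8.
Step 52. [r6c5∈{4}] nothing but 4 survives at r6c5 ⇒ r6c5=4.

Answer: 1 4 2 3 8 6 7 9 5 / 8 3 6 7 5 9 4 1 2 / 9 7 5 4 2 1 3 8 6 / 6 9 4 8 1 7 5 2 3 / 7 5 3 6 9 2 1 4 8 / 2 8 1 5 4 3 9 6 7 / 3 6 8 1 7 4 2 5 9 / 4 2 7 9 6 5 8 3 1 / 5 1 9 2 3 8 6 7 4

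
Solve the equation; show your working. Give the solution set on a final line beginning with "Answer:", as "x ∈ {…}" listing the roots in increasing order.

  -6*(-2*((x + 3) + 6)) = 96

Step 1. [-6*(-2*((x + 3) + 6)) = 96] -6 out front; divide by -6, so div: -2*((x + 3) + 6) = -16.
Step 2. [-2*((x + 3) + 6) = -16] -2·(inner) — divide through by -2 ⇒ div: (x + 3) + 6 = 8.
Step 3. [(x + 3) + 6 = 8] +6 is outermost — subtract 6 both sides ⇒ sub: x + 3 = 2.
Step 4. [x + 3 = 2] 3 comes off first (subtract 3). So sub: x = -1.

Answer: x ∈ {-1}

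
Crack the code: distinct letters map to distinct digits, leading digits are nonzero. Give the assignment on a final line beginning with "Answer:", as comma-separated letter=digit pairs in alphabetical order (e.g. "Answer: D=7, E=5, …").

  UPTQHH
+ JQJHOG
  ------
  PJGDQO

Step 1. [col 1: H + G ≡ O (mod 10)] O=9 is one option consistent with column 1 (H + G ≡ O (mod 10), carry-in 0) — take it. So O=9.
Step 2. [col 1: H + G ≡ O (mod 10)] G=2 is one option consistent with column 1 (H + G ≡ O (mod 10), carry-in 0) — take it. So G=2.
Step 3. [col 1: H + G ≡ O (mod 10)] in column 1 we have H+G≡O with carry-in 0; given G=2, O=9 and digits 2,9 already taken and all letters distinct, that pins H to 7. So H=7.
Step 4. [col 2: H + O ≡ Q (mod 10)] in column 2 we have H+O≡Q with carry-in 0; given H=7, O=9 and digits 2,7,9 already taken and all letters distinct, that pins Q to 6 ⇒ Q=6.
Step 5. [col 3: Q + H ≡ D (mod 10)] in column 3 we have Q+H≡D with carry-in 1; given Q=6, H=7 and digits 2,6,7,9 already taken and all letters distinct, that pins D to 4. So D=4.
Step 6. [col 4: T + J ≡ G (mod 10)] column 4 (T + J ≡ G (mod 10), carry-in 1) doesn't pin T yet; pick T=0 and continue, so T=0.
Step 7. [col 4: T + J ≡ G (mod 10)] column 4: given T=0, G=2, carry-in 1, and digits 0,2,4,6,7,9 already taken and all letters distinct, T+J≡G (mod 10) forces J=1. So J=1.
Step 8. [col 5: P + Q ≡ J (mod 10)] column 5: given Q=6, J=1, carry-in 0, and digits 0,1,2,4,6,7,9 already taken and all letters distinct, P+Q≡J (mod 10) forces P=5. So P=5.
Step 9. [col 6: U + J ≡ P (mod 10)] from column 6 (J=1, P=5, carry-in 1, digits 0,1,2,4,5,6,7,9 already taken and all letters distinct): U must equal 3 ⇒ U=3.

Answer: D=4, G=2, H=7, J=1, O=9, P=5, Q=6, T=0, U=3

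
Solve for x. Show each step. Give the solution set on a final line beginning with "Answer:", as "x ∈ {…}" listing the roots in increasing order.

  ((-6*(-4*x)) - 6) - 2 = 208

Step 1. [((-6*(-4*x)) - 6) - 2 = 208] add 2: x sits inside (… - 2), so sub: (-6*(-4*x)) - 6 = 210.
Step 2. [(-6*(-4*x)) - 6 = 210] -6 | LHS and -6 | 210: pull -6 out. So factor: (-4*x) + 1 = -35.
Step 3. [(-4*x) + 1 = -35] peel the +1: subtract 1 from each side, so sub: -4*x = -36.
Step 4. [-4*x = -36] divide by the outer -4. So div: x = 9.

Answer: x ∈ {9}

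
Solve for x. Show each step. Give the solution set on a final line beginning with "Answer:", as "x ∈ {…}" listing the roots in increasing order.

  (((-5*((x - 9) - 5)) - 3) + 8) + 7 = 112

Step 1. [(((-5*((x - 9) - 5)) - 3) + 8) + 7 = 112] subtract 7: x sits inside (… + 7). So sub: ((-5*((x - 9) - 5)) - 3) + 8 = 105.
Step 2. [((-5*((x - 9) - 5)) - 3) + 8 = 105] 8 comes off first (subtract 8), so sub: (-5*((x - 9) - 5)) - 3 = 97.
Step 3. [(-5*((x - 9) - 5)) - 3 = 97] 3 comes off first (add 3) ⇒ sub: -5*((x - 9) - 5) = 100.
Step 4. [-5*((x - 9) - 5) = 100] leading coefficient -5: divide by -5. So div: (x - 9) - 5 = -20.
Step 5. [(x - 9) - 5 = -20] -5 is outermost — add 5 both sides ⇒ sub: x - 9 = -15.
Step 6. [x - 9 = -15] peel the -9: add 9 from each side. So sub: x = -6.

Answer: x ∈ {-6}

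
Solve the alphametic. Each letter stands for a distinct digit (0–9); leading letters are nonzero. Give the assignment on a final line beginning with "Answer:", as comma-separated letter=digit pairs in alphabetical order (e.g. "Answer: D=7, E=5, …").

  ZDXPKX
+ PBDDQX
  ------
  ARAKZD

Step 1. [col 1: X + X ≡ D (mod 10)] column 1 (X + X ≡ D (mod 10), carry-in 0) doesn't pin D yet; pick D=2 and continue ⇒ D=2.
Step 2. [col 1: X + X ≡ D (mod 10)] several values work for X in column 1 (X + X ≡ D (mod 10), carry-in 0); try X=6. So X=6.
Step 3. [col 2: K + Q ≡ Z (mod 10)] no forcing yet in column 2 (carry-in 1); Q=5 is free and consistent — try it, so Q=5.
Step 4. [col 2: K + Q ≡ Z (mod 10)] no forcing yet in column 2 (carry-in 1); Z=3 is free and consistent — try it, so Z=3.
Step 5. [col 2: K + Q ≡ Z (mod 10)] in column 2 we have K+Q≡Z with carry-in 1; given Q=5, Z=3 and digits 2,3,5,6 already taken and all letters distinct, that pins K to 7 ⇒ K=7.
Step 6. [col 3: P + D ≡ K (mod 10)] column 3: given D=2, K=7, carry-in 1, and digits 2,3,5,6,7 already taken and all letters distinct, P+D≡K (mod 10) forces P=4, so P=4.
Step 7. [col 4: X + D ≡ A (mod 10)] in column 4 we have X+D≡A with carry-in 0; given X=6, D=2 and digits 2,3,4,5,6,7 already taken and all letters distinct, that pins A to 8 ⇒ A=8.
Step 8. [col 5: D + B ≡ R (mod 10)] from column 5 (D=2, carry-in 0, digits 2,3,4,5,6,7,8 already taken and all letters distinct): R must equal 1, so R=1.
Step 9. [col 5: D + B ≡ R (mod 10)] column 5: given D=2, R=1, carry-in 0, and digits 1,2,3,4,5,6,7,8 already taken and all letters distinct, D+B≡R (mod 10) forces B=9. So B=9.

Answer: A=8, B=9, D=2, K=7, P=4, Q=5, R=1, X=6, Z=3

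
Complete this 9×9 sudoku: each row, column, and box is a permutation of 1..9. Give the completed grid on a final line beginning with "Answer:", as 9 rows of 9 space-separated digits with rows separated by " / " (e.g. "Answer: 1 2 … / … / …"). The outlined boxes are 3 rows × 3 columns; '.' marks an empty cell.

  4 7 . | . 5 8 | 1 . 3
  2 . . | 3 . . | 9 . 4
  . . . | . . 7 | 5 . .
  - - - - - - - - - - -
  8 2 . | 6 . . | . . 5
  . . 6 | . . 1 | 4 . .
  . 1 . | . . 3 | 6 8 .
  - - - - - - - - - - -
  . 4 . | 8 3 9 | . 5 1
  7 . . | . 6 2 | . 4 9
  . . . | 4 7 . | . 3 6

Step 1. [r1c3∈{9}] r1c3 is down to just 9 ⇒ r1c3=9.
Step 2. [r3c5∈{1,2,4,9}] in row 3, 4 fits only at r3c5, so r3c5=4.
Step 3. [r4c5∈{9}] only 9 remains possible at r4c5, so r4c5=9.
Step 4. [r1c4∈{2}] r1c4 is down to just 2 ⇒ r1c4=2.
Step 5. [r9c6∈{5}] r9c6 has the single candidate 5 ⇒ r9c6=5.
Step 6. [r6c1∈{5,9}] in row 6, 9 fits only at r6c1. So r6c1=9.
Step 7. [r5c1∈{3,5}] in col 1, 5 fits only at r5c1. So r5c1=5.
Step 8. [r3c1∈{1,3,6}] in col 1, 3 fits only at r3c1, so r3c1=3.
Step 9. [r8c7∈{8}] r8c7 is down to just 8, so r8c7=8.
Step 10. [r5c4∈{7}] r5c4 has the single candidate 7 ⇒ r5c4=7.
Step 11. [r6c9∈{2,7}] col 9 places 7 nowhere but r6c9 ⇒ r6c9=7.
Step 12. [r5c9∈{2}] r5c9's peers cover all but 2, so r5c9=2.
Step 13. [r2c5∈{1}] r2c5's peers cover all but 1, so r2c5=1.
Step 14. [r3c3∈{1,8}] in row 3, 1 fits only at r3c3, so r3c3=1.
Step 15. [r1c8∈{6}] r1c8's peers cover all but 6. So r1c8=6.
Step 16. [r5c2∈{3}] r5c2 has the single candidate 3, so r5c2=3.
Step 17. [r7c3∈{2}] nothing but 2 survives at r7c3, so r7c3=2.
Step 18. [r8c2∈{5}] r8c2's peers cover all but 5. So r8c2=5.
Step 19. [r9c3∈{8}] nothing but 8 survives at r9c3, so r9c3=8.
Step 20. [r2c2∈{6,8}] 8 has one home in row 2: r2c2, so r2c2=8.
Step 21. [r4c6∈{4}] nothing but 4 survives at r4c6 ⇒ r4c6=4.
Step 22. [r3c8∈{2}] r3c8's peers cover all but 2, so r3c8=2.
Step 23. [r6c3∈{4}] r6c3 has the single candidate 4 ⇒ r6c3=4.
Step 24. [r8c3∈{3}] nothing but 3 survives at r8c3, so r8c3=3.
Step 25. [r4c8∈{1}] r4c8 is down to just 1. So r4c8=1.
Step 26. [r7c1∈{6}] r7c1's peers cover all but 6 ⇒ r7c1=6.
Step 27. [r4c7∈{3}] only 3 remains possible at r4c7, so r4c7=3.
Step 28. [r5c8∈{9}] only 9 remains possible at r5c8. So r5c8=9.
Step 29. [r9c2∈{9}] r9c2 is down to just 9. So r9c2=9.
Step 30. [r6c4∈{5}] nothing but 5 survives at r6c4, so r6c4=5.
Step 31. [r3c9∈{8}] r3c9 has the single candidate 8. So r3c9=8.
Step 32. [r7c7∈{7}] r7c7 has the single candidate 7 ⇒ r7c7=7.
Step 33. [r5c5∈{8}] r5c5 is down to just 8 ⇒ r5c5=8.
Step 34. [r9c1∈{1}] r9c1 is down to just 1, so r9c1=1.
Step 35. [r8c4∈{1}] only 1 remains possible at r8c4, so r8c4=1.
Step 36. [r2c3∈{5}] only 5 remains possible at r2c3 ⇒ r2c3=5.
Step 37. [r6c5∈{2}] only 2 remains possible at r6c5. So r6c5=2.
Step 38. [r9c7∈{2}] r9c7's peers cover all but 2, so r9c7=2.
Step 39. [r2c6∈{6}] r2c6 is down to just 6, so r2c6=6.
Step 40. [r2c8∈{7}] r2c8 is down to just 7, so r2c8=7.
Step 41. [r3c4∈{9}] r3c4 has the single candidate 9 ⇒ r3c4=9.
Step 42. [r4c3∈{7}] r4c3 has the single candidate 7 ⇒ r4c3=7.
Step 43. [r3c2∈{6}] r3c2 has the single candidate 6 ⇒ r3c2=6.

Answer: 4 7 9 2 5 8 1 6 3 / 2 8 5 3 1 6 9 7 4 / 3 6 1 9 4 7 5 2 8 / 8 2 7 6 9 4 3 1 5 / 5 3 6 7 8 1 4 9 2 / 9 1 4 5 2 3 6 8 7 / 6 4 2 8 3 9 7 5 1 / 7 5 3 1 6 2 8 4 9 / 1 9 8 4 7 5 2 3 6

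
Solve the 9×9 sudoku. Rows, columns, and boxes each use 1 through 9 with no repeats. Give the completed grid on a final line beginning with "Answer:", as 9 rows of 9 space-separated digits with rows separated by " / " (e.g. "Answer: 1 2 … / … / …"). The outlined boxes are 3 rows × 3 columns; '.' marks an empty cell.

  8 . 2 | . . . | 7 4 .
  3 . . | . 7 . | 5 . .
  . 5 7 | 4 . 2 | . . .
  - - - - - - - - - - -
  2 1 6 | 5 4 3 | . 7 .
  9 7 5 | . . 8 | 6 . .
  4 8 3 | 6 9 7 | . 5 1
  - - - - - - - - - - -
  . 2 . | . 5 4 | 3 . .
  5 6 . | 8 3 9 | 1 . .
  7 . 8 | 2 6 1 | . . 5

Step 1. [r9c8∈{9}] r9c8's peers cover all but 9 ⇒ r9c8=9.
Step 2. [r3c5∈{1,8}] r3c5 is the only open cell in col 5 admitting 8. So r3c5=8.
Step 3. [r1c2∈{9}] only 9 remains possible at r1c2 ⇒ r1c2=9.
Step 4. [r3c1∈{1,6}] in col 1, 6 fits only at r3c1, so r3c1=6.
Step 5. [r2c3∈{1,4}] box 1 places 1 nowhere but r2c3, so r2c3=1.
Step 6. [r2c6∈{6}] r2c6's peers cover all but 6, so r2c6=6.
Step 7. [r5c9∈{2,3,4}] across row 5, 4 lands solely at r5c9 ⇒ r5c9=4.
Step 8. [r3c7∈{9}] nothing but 9 survives at r3c7 ⇒ r3c7=9.
Step 9. [r8c8∈{2}] r8c8's peers cover all but 2. So r8c8=2.
Step 10. [r1c9∈{3,6}] row 1 places 6 nowhere but r1c9 ⇒ r1c9=6.
Step 11. [r2c8∈{8}] only 8 remains possible at r2c8, so r2c8=8.
Step 12. [r7c9∈{7,8}] row 7 places 8 nowhere but r7c9. So r7c9=8.
Step 13. [r1c5∈{1}] r1c5 has the single candidate 1. So r1c5=1.
Step 14. [r8c3∈{4}] r8c3's peers cover all but 4, so r8c3=4.
Step 15. [r3c9∈{3}] r3c9 has the single candidate 3. So r3c9=3.
Step 16. [r6c7∈{2}] only 2 remains possible at r6c7 ⇒ r6c7=2.
Step 17. [r7c8∈{6}] r7c8 has the single candidate 6 ⇒ r7c8=6.
Step 18. [r1c4∈{3}] r1c4 has the single candidate 3. So r1c4=3.
Step 19. [r7c3∈{9}] r7c3 has the single candidate 9 ⇒ r7c3=9.
Step 20. [r3c8∈{1}] only 1 remains possible at r3c8 ⇒ r3c8=1.
Step 21. [r5c8∈{3}] r5c8's peers cover all but 3, so r5c8=3.
Step 22. [r7c4∈{7}] nothing but 7 survives at r7c4, so r7c4=7.
Step 23. [r1c6∈{5}] r1c6 is down to just 5. So r1c6=5.
Step 24. [r9c2∈{3}] nothing but 3 survives at r9c2 ⇒ r9c2=3.
Step 25. [r4c7∈{8}] only 8 remains possible at r4c7 ⇒ r4c7=8.
Step 26. [r9c7∈{4}] r9c7's peers cover all but 4. So r9c7=4.
Step 27. [r2c2∈{4}] r2c2 is down to just 4. So r2c2=4.
Step 28. [r4c9∈{9}] nothing but 9 survives at r4c9 ⇒ r4c9=9.
Step 29. [r5c4∈{1}] nothing but 1 survives at r5c4. So r5c4=1.
Step 30. [r2c9∈{2}] r2c9 has the single candidate 2, so r2c9=2.
Step 31. [r7c1∈{1}] r7c1 is down to just 1 ⇒ r7c1=1.
Step 32. [r8c9∈{7}] nothing but 7 survives at r8c9, so r8c9=7.
Step 33. [r2c4∈{9}] r2c4 has the single candidate 9. So r2c4=9.
Step 34. [r5c5∈{2}] r5c5's peers cover all but 2, so r5c5=2.

Answer: 8 9 2 3 1 5 7 4 6 / 3 4 1 9 7 6 5 8 2 / 6 5 7 4 8 2 9 1 3 / 2 1 6 5 4 3 8 7 9 / 9 7 5 1 2 8 6 3 4 / 4 8 3 6 9 7 2 5 1 / 1 2 9 7 5 4 3 6 8 / 5 6 4 8 3 9 1 2 7 / 7 3 8 2 6 1 4 9 5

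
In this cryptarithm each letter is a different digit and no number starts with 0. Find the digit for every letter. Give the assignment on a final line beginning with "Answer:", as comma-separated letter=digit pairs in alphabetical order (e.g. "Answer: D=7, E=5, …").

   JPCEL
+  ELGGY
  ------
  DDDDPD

Step 1. [col 1: L + Y ≡ D (mod 10)] column 1 (L + Y ≡ D (mod 10), carry-in 0) doesn't pin L yet; pick L=3 and continue. So L=3.
Step 2. [col 1: L + Y ≡ D (mod 10)] no forcing yet in column 1 (carry-in 0); Y=8 is free and consistent — try it ⇒ Y=8.
Step 3. [col 1: L + Y ≡ D (mod 10)] column 1 reads L+Y+carry(0)=D with L=3, Y=8; with digits 3,8 already taken and all letters distinct, the only value for D is 1, so D=1.
Step 4. [col 2: E + G ≡ P (mod 10)] no forcing yet in column 2 (carry-in 1); P=7 is free and consistent — try it. So P=7.
Step 5. [col 2: E + G ≡ P (mod 10)] E=4 is one option consistent with column 2 (E + G ≡ P (mod 10), carry-in 1) — take it. So E=4.
Step 6. [col 2: E + G ≡ P (mod 10)] from column 2 (E=4, P=7, carry-in 1, digits 1,3,4,7,8 already taken and all letters distinct): G must equal 2 ⇒ G=2.
Step 7. [col 3: C + G ≡ D (mod 10)] from column 3 (G=2, D=1, carry-in 0, digits 1,2,3,4,7,8 already taken and all letters distinct): C must equal 9, so C=9.
Step 8. [col 5: J + E ≡ D (mod 10)] from column 5 (E=4, D=1, carry-in 1, digits 1,2,3,4,7,8,9 already taken and all letters distinct): J must equal 6 ⇒ J=6.

Answer: C=9, D=1, E=4, G=2, J=6, L=3, P=7, Y=8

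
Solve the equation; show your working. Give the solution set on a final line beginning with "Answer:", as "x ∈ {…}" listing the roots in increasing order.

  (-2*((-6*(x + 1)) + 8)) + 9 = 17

Step 1. [(-2*((-6*(x + 1)) + 8)) + 9 = 17] subtract 9: x sits inside (… + 9) ⇒ sub: -2*((-6*(x + 1)) + 8) = 8.
Step 2. [-2*((-6*(x + 1)) + 8) = 8] -2·(inner) — divide through by -2. So div: (-6*(x + 1)) + 8 = -4.
Step 3. [(-6*(x + 1)) + 8 = -4] +8 is outermost — subtract 8 both sides. So sub: -6*(x + 1) = -12.
Step 4. [-6*(x + 1) = -12] -6·(inner) — divide through by -6 ⇒ div: x + 1 = 2.
Step 5. [x + 1 = 2] subtract 1: x sits inside (… + 1), so sub: x = 1.

Answer: x ∈ {1}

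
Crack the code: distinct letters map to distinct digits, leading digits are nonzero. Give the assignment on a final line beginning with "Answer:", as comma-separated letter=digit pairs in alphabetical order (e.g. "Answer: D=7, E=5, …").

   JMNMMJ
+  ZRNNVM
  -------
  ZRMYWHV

Step 1. [Z] Z is the leading digit of a 7-digit sum of two 6-digit numbers; the final carry is exactly 1, so Z=1.
Step 2. [col 1: J + M ≡ V (mod 10)] several values work for V in column 1 (J + M ≡ V (mod 10), carry-in 0); try V=2, so V=2.
Step 3. [col 1: J + M ≡ V (mod 10)] column 1 (J + M ≡ V (mod 10), carry-in 0) doesn't pin J yet; pick J=9 and continue ⇒ J=9.
Step 4. [col 1: J + M ≡ V (mod 10)] from column 1 (J=9, V=2, carry-in 0, digits 1,2,9 already taken and all letters distinct): M must equal 3. So M=3.
Step 5. [col 2: M + V ≡ H (mod 10)] in column 2 we have M+V≡H with carry-in 1; given M=3, V=2 and digits 1,2,3,9 already taken and all letters distinct, that pins H to 6 ⇒ H=6.
Step 6. [col 3: M + N ≡ W (mod 10)] column 3 (M + N ≡ W (mod 10), carry-in 0) doesn't pin N yet; pick N=4 and continue, so N=4.
Step 7. [col 3: M + N ≡ W (mod 10)] from column 3 (M=3, N=4, carry-in 0, digits 1,2,3,4,6,9 already taken and all letters distinct): W must equal 7, so W=7.
Step 8. [col 4: N + N ≡ Y (mod 10)] column 4: given N=4, carry-in 0, and digits 1,2,3,4,6,7,9 already taken and all letters distinct, N+N≡Y (mod 10) forces Y=8. So Y=8.
Step 9. [col 5: M + R ≡ M (mod 10)] in column 5 we have M+R≡M with carry-in 0; given M=3 and digits 1,2,3,4,6,7,8,9 already taken and all letters distinct, that pins R to 0. So R=0.

Answer: H=6, J=9, M=3, N=4, R=0, V=2, W=7, Y=8, Z=1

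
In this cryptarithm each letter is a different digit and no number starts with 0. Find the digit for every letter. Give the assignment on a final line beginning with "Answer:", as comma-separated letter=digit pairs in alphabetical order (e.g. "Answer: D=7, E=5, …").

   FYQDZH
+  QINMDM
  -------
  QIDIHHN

Step 1. [Q] Q is the leading digit of a 7-digit sum of two 6-digit numbers; the final carry is exactly 1 ⇒ Q=1.
Step 2. [col 1: H + M ≡ N (mod 10)] no forcing yet in column 1 (carry-in 0); N=8 is free and consistent — try it, so N=8.
Step 3. [col 1: H + M ≡ N (mod 10)] H=2 is one option consistent with column 1 (H + M ≡ N (mod 10), carry-in 0) — take it ⇒ H=2.
Step 4. [col 1: H + M ≡ N (mod 10)] in column 1 we have H+M≡N with carry-in 0; given H=2, N=8 and digits 1,2,8 already taken and all letters distinct, that pins M to 6. So M=6.
Step 5. [col 2: Z + D ≡ H (mod 10)] no forcing yet in column 2 (carry-in 0); Z=7 is free and consistent — try it ⇒ Z=7.
Step 6. [col 2: Z + D ≡ H (mod 10)] in column 2 we have Z+D≡H with carry-in 0; given Z=7, H=2 and digits 1,2,6,7,8 already taken and all letters distinct, that pins D to 5 ⇒ D=5.
Step 7. [col 4: Q + N ≡ I (mod 10)] column 4: given Q=1, N=8, carry-in 1, and digits 1,2,5,6,7,8 already taken and all letters distinct, Q+N≡I (mod 10) forces I=0 ⇒ I=0.
Step 8. [col 5: Y + I ≡ D (mod 10)] in column 5 we have Y+I≡D with carry-in 1; given I=0, D=5 and digits 0,1,2,5,6,7,8 already taken and all letters distinct, that pins Y to 4. So Y=4.
Step 9. [col 6: F + Q ≡ I (mod 10)] column 6: given Q=1, I=0, carry-in 0, and digits 0,1,2,4,5,6,7,8 already taken and all letters distinct, F+Q≡I (mod 10) forces F=9, so F=9.

Answer: D=5, F=9, H=2, I=0, M=6, N=8, Q=1, Y=4, Z=7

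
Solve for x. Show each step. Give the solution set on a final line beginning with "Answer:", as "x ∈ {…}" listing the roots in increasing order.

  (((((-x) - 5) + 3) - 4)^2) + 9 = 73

Step 1. [(((((-x) - 5) + 3) - 4)^2) + 9 = 73] peel the +9: subtract 9 from each side ⇒ sub: ((((-x) - 5) + 3) - 4)^2 = 64.
Step 2. [((((-x) - 5) + 3) - 4)^2 = 64] √ both sides: 64 ≥ 0 gives two branches ⇒ sqrt: (((-x) - 5) + 3) - 4 = 8 or -8.
Step 3. [(((-x) - 5) + 3) - 4 = 8 or -8] 4 comes off first (add 4), so sub: ((-x) - 5) + 3 = 12 or -4.
Step 4. [((-x) - 5) + 3 = 12 or -4] subtract 3: x sits inside (… + 3). So sub: (-x) - 5 = 9 or -7.
Step 5. [(-x) - 5 = 9 or -7] add 5: x sits inside (… - 5) ⇒ sub: -x = 14 or -2.
Step 6. [-x = 14 or -2] flip signs both sides. So neg: x = -14 or 2.

Answer: x ∈ {-14, 2}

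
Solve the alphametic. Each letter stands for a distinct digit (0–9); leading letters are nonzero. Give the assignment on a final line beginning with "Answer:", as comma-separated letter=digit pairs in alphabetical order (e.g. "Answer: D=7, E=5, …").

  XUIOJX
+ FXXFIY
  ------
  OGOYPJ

Step 1. [col 1: X + Y ≡ J (mod 10)] column 1 (X + Y ≡ J (mod 10), carry-in 0) doesn't pin Y yet; pick Y=8 and continue, so Y=8.
Step 2. [col 1: X + Y ≡ J (mod 10)] no forcing yet in column 1 (carry-in 0); J=3 is free and consistent — try it, so J=3.
Step 3. [col 1: X + Y ≡ J (mod 10)] column 1 reads X+Y+carry(0)=J with Y=8, J=3; with digits 3,8 already taken and all letters distinct, the only value for X is 5 ⇒ X=5.
Step 4. [col 2: J + I ≡ P (mod 10)] several values work for P in column 2 (J + I ≡ P (mod 10), carry-in 1); try P=6 ⇒ P=6.
Step 5. [col 2: J + I ≡ P (mod 10)] from column 2 (J=3, P=6, carry-in 1, digits 3,5,6,8 already taken and all letters distinct): I must equal 2. So I=2.
Step 6. [col 3: O + F ≡ Y (mod 10)] no forcing yet in column 3 (carry-in 0); F=1 is free and consistent — try it. So F=1.
Step 7. [col 3: O + F ≡ Y (mod 10)] in column 3 we have O+F≡Y with carry-in 0; given F=1, Y=8 and digits 1,2,3,5,6,8 already taken and all letters distinct, that pins O to 7, so O=7.
Step 8. [col 5: U + X ≡ G (mod 10)] column 5 (U + X ≡ G (mod 10), carry-in 0) doesn't pin U yet; pick U=9 and continue. So U=9.
Step 9. [col 5: U + X ≡ G (mod 10)] in column 5 we have U+X≡G with carry-in 0; given U=9, X=5 and digits 1,2,3,5,6,7,8,9 already taken and all letters distinct, that pins G to 4, so G=4.

Answer: F=1, G=4, I=2, J=3, O=7, P=6, U=9, X=5, Y=8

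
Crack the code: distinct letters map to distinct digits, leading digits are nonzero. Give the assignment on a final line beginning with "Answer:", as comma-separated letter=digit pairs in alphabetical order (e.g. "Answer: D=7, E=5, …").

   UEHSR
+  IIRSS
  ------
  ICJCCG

Step 1. [col 1: R + S ≡ G (mod 10)] R=3 is one option consistent with column 1 (R + S ≡ G (mod 10), carry-in 0) — take it, so R=3.
Step 2. [I] I is the leading digit of a 6-digit sum of two 5-digit numbers; the final carry is exactly 1 ⇒ I=1.
Step 3. [col 1: R + S ≡ G (mod 10)] no forcing yet in column 1 (carry-in 0); G=8 is free and consistent — try it ⇒ G=8.
Step 4. [col 1: R + S ≡ G (mod 10)] in column 1 we have R+S≡G with carry-in 0; given R=3, G=8 and digits 1,3,8 already taken and all letters distinct, that pins S to 5. So S=5.
Step 5. [col 2: S + S ≡ C (mod 10)] column 2 reads S+S+carry(0)=C with S=5; with digits 1,3,5,8 already taken and all letters distinct, the only value for C is 0, so C=0.
Step 6. [col 3: H + R ≡ C (mod 10)] in column 3 we have H+R≡C with carry-in 1; given R=3, C=0 and digits 0,1,3,5,8 already taken and all letters distinct, that pins H to 6, so H=6.
Step 7. [col 4: E + I ≡ J (mod 10)] E=2 is one option consistent with column 4 (E + I ≡ J (mod 10), carry-in 1) — take it. So E=2.
Step 8. [col 4: E + I ≡ J (mod 10)] in column 4 we have E+I≡J with carry-in 1; given E=2, I=1 and digits 0,1,2,3,5,6,8 already taken and all letters distinct, that pins J to 4, so J=4.
Step 9. [col 5: U + I ≡ C (mod 10)] column 5 reads U+I+carry(0)=C with I=1, C=0; with digits 0,1,2,3,4,5,6,8 already taken and all letters distinct, the only value for U is 9, so U=9.

Answer: C=0, E=2, G=8, H=6, I=1, J=4, R=3, S=5, U=9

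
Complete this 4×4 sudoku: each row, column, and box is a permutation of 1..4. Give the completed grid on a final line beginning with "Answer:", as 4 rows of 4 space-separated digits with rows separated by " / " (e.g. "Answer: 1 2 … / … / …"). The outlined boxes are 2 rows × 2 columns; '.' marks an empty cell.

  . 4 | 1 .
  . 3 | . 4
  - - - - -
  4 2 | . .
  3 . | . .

Step 1. [r2c3∈{2}] r2c3's peers cover all but 2 ⇒ r2c3=2.
Step 2. [r3c4∈{1,3}] row 3 places 1 nowhere but r3c4. So r3c4=1.
Step 3. [r4c4∈{2}] nothing but 2 survives at r4c4 ⇒ r4c4=2.
Step 4. [r4c2∈{1}] only 1 remains possible at r4c2 ⇒ r4c2=1.
Step 5. [r4c3∈{4}] r4c3 is down to just 4, so r4c3=4.
Step 6. [r3c3∈{3}] r3c3's peers cover all but 3 ⇒ r3c3=3.
Step 7. [r2c1∈{1}] r2c1 is down to just 1. So r2c1=1.
Step 8. [r1c4∈{3}] only 3 remains possible at r1c4. So r1c4=3.
Step 9. [r1c1∈{2}] r1c1 has the single candidate 2, so r1c1=2.

Answer: 2 4 1 3 / 1 3 2 4 / 4 2 3 1 / 3 1 4 2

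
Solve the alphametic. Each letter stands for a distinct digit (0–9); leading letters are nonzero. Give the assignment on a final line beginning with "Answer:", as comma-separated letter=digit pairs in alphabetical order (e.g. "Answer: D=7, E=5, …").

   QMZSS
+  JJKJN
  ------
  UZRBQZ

Step 1. [col 1: S + N ≡ Z (mod 10)] several values work for S in column 1 (S + N ≡ Z (mod 10), carry-in 0); try S=8. So S=8.
Step 2. [U] U is the leading digit of a 6-digit sum of two 5-digit numbers; the final carry is exactly 1. So U=1.
Step 3. [col 1: S + N ≡ Z (mod 10)] N=5 is one option consistent with column 1 (S + N ≡ Z (mod 10), carry-in 0) — take it, so N=5.
Step 4. [col 1: S + N ≡ Z (mod 10)] in column 1 we have S+N≡Z with carry-in 0; given S=8, N=5 and digits 1,5,8 already taken and all letters distinct, that pins Z to 3. So Z=3.
Step 5. [col 2: S + J ≡ Q (mod 10)] Q=6 is one option consistent with column 2 (S + J ≡ Q (mod 10), carry-in 1) — take it. So Q=6.
Step 6. [col 2: S + J ≡ Q (mod 10)] in column 2 we have S+J≡Q with carry-in 1; given S=8, Q=6 and digits 1,3,5,6,8 already taken and all letters distinct, that pins J to 7 ⇒ J=7.
Step 7. [col 3: Z + K ≡ B (mod 10)] from column 3 (Z=3, carry-in 1, digits 1,3,5,6,7,8 already taken and all letters distinct): B must equal 4 ⇒ B=4.
Step 8. [col 3: Z + K ≡ B (mod 10)] column 3: given Z=3, B=4, carry-in 1, and digits 1,3,4,5,6,7,8 already taken and all letters distinct, Z+K≡B (mod 10) forces K=0, so K=0.
Step 9. [col 4: M + J ≡ R (mod 10)] in column 4 we have M+J≡R with carry-in 0; given J=7 and digits 0,1,3,4,5,6,7,8 already taken and all letters distinct, that pins R to 9, so R=9.
Step 10. [col 4: M + J ≡ R (mod 10)] in column 4 we have M+J≡R with carry-in 0; given J=7, R=9 and digits 0,1,3,4,5,6,7,8,9 already taken and all letters distinct, that pins M to 2. So M=2.

Answer: B=4, J=7, K=0, M=2, N=5, Q=6, R=9, S=8, U=1, Z=3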